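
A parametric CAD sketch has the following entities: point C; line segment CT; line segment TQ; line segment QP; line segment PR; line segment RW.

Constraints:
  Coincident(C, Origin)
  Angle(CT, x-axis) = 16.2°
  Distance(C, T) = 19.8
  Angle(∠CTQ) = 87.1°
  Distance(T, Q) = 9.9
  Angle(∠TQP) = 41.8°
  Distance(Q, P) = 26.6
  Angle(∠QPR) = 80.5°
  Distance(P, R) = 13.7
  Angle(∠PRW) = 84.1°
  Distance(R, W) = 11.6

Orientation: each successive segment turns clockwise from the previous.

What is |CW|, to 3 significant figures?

20.4

C is at the origin; CT runs at 16.2° with length 19.8, so T = (19.0, 5.52). ∠CTQ = 87.1° gives TQ at -76.7° from the x-axis; with |TQ| = 9.9, Q = (21.3, -4.11). ∠TQP = 41.8° gives QP at 145° from the x-axis; with |QP| = 26.6, P = (-0.525, 11.1). ∠QPR = 80.5° gives PR at 45.6° from the x-axis; with |PR| = 13.7, R = (9.06, 20.9). ∠PRW = 84.1° gives RW at -50.3° from the x-axis; with |RW| = 11.6, W = (16.5, 12.0). Then |CW| = |W − C| = 20.4.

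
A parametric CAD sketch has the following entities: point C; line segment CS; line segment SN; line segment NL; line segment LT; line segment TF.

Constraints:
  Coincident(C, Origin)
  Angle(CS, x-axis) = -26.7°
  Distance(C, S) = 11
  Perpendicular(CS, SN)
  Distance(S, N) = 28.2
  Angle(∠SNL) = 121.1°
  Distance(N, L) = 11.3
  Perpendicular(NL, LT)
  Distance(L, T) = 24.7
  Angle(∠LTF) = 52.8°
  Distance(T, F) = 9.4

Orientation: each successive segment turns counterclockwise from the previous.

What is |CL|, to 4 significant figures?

34.06

The perpendicularity gives SN at right angles to CS, so SN runs at 63.30°; with |SN| = 28.2, N = (22.50, 20.25). ∠SNL = 121.1° gives NL at 122.2° from the x-axis; with |NL| = 11.3, L = (16.48, 29.81). Then |CL| = |L − C| = 34.06.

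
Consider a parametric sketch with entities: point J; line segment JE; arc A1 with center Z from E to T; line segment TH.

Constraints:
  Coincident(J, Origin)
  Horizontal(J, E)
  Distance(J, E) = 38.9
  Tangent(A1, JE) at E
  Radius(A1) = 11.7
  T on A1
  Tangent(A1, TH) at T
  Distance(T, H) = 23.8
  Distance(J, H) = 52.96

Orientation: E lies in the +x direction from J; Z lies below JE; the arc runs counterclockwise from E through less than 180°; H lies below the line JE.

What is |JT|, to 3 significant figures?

32.3

Checks: J.y = 0.00, E.y = 0.00 ✓; ∠(ZE, EJ) = 90.00° ✓; |ZT| = 11.70 ✓; ∠(ZT, TH) = 90.00° ✓; |TH| = 23.80 ✓; |JH| = 52.96 ✓.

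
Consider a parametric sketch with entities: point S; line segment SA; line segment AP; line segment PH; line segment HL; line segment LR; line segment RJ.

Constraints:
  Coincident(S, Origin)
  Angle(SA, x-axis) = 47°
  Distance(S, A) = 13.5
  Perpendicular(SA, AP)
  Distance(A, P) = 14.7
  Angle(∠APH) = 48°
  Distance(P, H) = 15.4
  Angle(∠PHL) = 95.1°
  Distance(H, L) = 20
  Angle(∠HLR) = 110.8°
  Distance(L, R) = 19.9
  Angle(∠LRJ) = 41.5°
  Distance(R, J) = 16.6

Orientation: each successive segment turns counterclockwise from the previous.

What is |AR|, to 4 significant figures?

20.60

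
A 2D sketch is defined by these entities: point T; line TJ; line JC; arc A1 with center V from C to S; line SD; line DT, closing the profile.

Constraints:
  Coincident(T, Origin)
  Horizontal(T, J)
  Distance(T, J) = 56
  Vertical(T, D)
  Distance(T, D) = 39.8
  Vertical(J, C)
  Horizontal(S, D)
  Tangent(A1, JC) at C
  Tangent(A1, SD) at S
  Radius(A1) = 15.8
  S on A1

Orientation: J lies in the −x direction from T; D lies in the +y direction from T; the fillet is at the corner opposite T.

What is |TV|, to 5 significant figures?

46.819

T is at the origin; TJ is horizontal with |TJ| = 56.0 and J on the −x side, so J = (-56.000, 0.0000). TD is vertical with |TD| = 39.8 and D on the +y side, so D = (0.0000, 39.800). The virtual corner opposite T is at (-56.000, 39.800). A1 meets JC tangentially, so VC is at right angles to JC and the tangent condition forces VS to be normal to SD, with radius 15.8, so the center V sits 15.8 in from both sides at V = (-40.200, 24.000). Then |TV| = |V − T| = 46.819.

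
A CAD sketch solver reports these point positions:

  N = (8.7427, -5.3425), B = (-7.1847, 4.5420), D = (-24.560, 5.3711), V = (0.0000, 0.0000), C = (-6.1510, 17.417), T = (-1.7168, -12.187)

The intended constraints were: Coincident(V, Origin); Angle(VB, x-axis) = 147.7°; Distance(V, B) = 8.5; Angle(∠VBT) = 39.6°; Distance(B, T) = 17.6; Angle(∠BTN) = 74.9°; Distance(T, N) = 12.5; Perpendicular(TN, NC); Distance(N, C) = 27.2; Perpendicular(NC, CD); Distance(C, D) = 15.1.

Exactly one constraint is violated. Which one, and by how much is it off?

Distance(C, D) = 15.1 — off by 6.90.

V = (0.00, 0.00) ✓; VB at 147.7° ✓; |VB| = 8.500 ✓; ∠VBT = 39.60° ✓; |BT| = 17.60 ✓; ∠BTN = 74.90° ✓; |TN| = 12.50 ✓; ∠(TN, NC) = 90.00° ✓; |NC| = 27.20 ✓; ∠(NC, CD) = 90.00° ✓; |CD| = 22.00 ✗.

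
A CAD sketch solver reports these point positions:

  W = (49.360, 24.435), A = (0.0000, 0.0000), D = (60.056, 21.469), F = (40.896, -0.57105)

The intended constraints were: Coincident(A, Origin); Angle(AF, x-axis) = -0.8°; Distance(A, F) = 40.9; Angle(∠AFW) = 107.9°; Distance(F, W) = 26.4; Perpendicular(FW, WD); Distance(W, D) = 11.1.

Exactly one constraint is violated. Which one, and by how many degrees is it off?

Perpendicular(FW, WD) — off by 3.20°.

A = (0.00, 0.00) ✓; AF at -0.8000° ✓; |AF| = 40.90 ✓; ∠AFW = 107.9° ✓; |FW| = 26.40 ✓; ∠(FW, WD) = 86.80° ✗; |WD| = 11.10 ✓.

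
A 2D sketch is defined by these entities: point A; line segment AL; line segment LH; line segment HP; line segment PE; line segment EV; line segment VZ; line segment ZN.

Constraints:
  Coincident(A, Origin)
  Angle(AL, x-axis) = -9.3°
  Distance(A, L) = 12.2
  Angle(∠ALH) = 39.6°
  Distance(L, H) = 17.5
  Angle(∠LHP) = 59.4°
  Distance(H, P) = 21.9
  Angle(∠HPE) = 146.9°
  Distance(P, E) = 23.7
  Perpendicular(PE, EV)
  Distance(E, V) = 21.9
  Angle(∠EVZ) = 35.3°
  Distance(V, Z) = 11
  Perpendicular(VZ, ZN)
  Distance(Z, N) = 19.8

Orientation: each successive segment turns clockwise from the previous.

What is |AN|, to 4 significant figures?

41.75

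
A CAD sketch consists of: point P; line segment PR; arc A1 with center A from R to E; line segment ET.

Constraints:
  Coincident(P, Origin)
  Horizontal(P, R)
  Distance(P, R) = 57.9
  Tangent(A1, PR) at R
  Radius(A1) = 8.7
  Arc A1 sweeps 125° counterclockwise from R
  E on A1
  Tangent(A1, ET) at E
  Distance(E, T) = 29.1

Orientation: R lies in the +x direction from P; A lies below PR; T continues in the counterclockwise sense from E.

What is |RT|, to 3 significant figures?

38.7

P is at the origin; P and R share the same y with |PR| = 57.9 and R on the +x side, so R = (57.9, 0.00). A1 meets PR tangentially, so AR is at right angles to PR, so A = R + (0, -8.7) = (57.9, -8.70). On A1, R sits at bearing 90° from A; a 125° counterclockwise sweep puts E at bearing 215°, so E = A + 8.7·(cos 215°, sin 215°) = (50.8, -13.7). Tangency of A1 to ET means the radius AE is perpendicular to ET, so ET runs along (−sin 215°, cos 215°); with |ET| = 29.1, T = (67.5, -37.5). Then |RT| = |T − R| = 38.7.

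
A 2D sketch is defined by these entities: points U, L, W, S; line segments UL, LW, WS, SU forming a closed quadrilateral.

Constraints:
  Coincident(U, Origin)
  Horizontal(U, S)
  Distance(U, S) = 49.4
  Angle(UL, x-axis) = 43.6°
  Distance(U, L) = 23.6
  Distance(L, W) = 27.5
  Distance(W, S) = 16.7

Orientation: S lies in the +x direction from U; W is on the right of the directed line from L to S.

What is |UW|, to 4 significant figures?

34.16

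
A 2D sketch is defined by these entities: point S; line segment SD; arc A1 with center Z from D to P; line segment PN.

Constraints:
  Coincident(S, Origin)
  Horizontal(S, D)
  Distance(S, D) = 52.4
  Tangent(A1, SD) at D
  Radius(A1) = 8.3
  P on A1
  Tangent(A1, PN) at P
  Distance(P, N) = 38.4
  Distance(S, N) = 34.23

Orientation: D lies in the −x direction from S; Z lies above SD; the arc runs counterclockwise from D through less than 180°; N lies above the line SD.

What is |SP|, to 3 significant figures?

46.8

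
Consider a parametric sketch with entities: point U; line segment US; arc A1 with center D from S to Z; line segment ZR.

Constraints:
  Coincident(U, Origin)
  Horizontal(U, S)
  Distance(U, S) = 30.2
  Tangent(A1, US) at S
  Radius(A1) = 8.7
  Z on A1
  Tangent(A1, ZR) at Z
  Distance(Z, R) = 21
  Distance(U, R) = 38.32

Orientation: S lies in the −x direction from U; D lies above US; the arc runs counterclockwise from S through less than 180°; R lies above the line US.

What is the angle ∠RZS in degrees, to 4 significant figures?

132.5°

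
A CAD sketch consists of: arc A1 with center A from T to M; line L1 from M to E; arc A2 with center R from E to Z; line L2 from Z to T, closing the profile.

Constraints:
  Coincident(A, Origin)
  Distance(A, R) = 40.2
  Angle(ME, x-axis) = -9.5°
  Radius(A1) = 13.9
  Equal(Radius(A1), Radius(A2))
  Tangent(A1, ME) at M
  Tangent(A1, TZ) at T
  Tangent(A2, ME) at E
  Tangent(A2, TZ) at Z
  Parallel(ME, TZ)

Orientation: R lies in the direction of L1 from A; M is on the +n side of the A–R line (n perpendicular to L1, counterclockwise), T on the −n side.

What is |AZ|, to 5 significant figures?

42.535

Tangency of A1 to both parallel lines with radius 13.9 puts M and T at A ± 13.9·n: M = (2.2942, 13.709), T = (-2.2942, -13.709). Equal radii place E and Z the same way about R: E = R + 13.9·n = (41.943, 7.0745), Z = R − 13.9·n = (37.355, -20.344). Then |AZ| = |Z − A| = 42.535.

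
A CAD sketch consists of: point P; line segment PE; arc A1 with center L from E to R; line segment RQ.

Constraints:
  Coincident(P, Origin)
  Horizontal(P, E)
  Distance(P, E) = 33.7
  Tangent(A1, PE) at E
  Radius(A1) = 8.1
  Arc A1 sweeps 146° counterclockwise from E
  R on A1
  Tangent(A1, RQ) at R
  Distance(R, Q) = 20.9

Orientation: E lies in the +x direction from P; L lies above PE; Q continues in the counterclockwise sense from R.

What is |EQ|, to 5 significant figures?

29.430

P is at the origin; P and E share the same y with |PE| = 33.7 and E on the +x side, so E = (33.700, 0.0000). A1 meets PE tangentially, so LE is at right angles to PE, so L = E + (0, 8.1) = (33.700, 8.1000). On A1, E sits at bearing -90° from L; a 146° counterclockwise sweep puts R at bearing 56°, so R = L + 8.1·(cos 56°, sin 56°) = (38.229, 14.815). The tangent condition forces LR to be normal to RQ, so RQ runs along (−sin 56°, cos 56°); with |RQ| = 20.9, Q = (20.903, 26.502). Then |EQ| = |Q − E| = 29.430.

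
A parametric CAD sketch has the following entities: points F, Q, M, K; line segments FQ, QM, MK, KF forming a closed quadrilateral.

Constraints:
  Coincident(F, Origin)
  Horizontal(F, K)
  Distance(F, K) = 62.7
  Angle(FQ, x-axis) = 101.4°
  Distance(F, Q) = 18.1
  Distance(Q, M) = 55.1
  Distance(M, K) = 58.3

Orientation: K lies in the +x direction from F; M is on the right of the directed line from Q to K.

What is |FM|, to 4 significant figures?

37.31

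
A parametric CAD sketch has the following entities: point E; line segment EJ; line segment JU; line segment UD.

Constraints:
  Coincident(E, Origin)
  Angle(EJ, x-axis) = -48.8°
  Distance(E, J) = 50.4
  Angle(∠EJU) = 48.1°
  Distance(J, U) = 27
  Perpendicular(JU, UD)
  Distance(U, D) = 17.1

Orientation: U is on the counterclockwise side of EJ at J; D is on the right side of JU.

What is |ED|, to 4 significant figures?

55.02

E is at the origin; EJ runs at -48.8° with length 50.4, so J = 50.4·(cos -48.8°, sin -48.8°) = (33.20, -37.92). ∠EJU = 48.1°, so JU runs at -48.8° + (180° − 48.1°) = 83.10° from the x-axis; with |JU| = 27.0, U = J + 27.0·(cos 83.10°, sin 83.10°) = (36.44, -11.12). JU ⟂ UD; with |UD| = 17.1 on the right of JU, D = U + 17.1·(0.9928, -0.1201) = (53.42, -13.17). Then |ED| = |D − E| = 55.02.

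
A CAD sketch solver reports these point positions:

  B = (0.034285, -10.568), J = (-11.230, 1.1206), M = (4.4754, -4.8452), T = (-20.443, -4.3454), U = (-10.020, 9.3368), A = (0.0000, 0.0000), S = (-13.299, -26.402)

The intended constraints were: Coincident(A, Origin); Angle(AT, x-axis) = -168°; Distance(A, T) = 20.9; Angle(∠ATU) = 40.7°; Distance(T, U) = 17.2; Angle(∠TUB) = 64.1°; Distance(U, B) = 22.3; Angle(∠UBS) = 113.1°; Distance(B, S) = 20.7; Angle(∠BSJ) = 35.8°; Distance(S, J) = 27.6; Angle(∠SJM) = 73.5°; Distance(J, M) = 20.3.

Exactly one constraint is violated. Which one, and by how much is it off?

Distance(J, M) = 20.3 — off by 3.50.

A = (0.00, 0.00) ✓; AT at -168.0° ✓; |AT| = 20.90 ✓; ∠ATU = 40.70° ✓; |TU| = 17.20 ✓; ∠TUB = 64.10° ✓; |UB| = 22.30 ✓; ∠UBS = 113.1° ✓; |BS| = 20.70 ✓; ∠BSJ = 35.80° ✓; |SJ| = 27.60 ✓; ∠SJM = 73.50° ✓; |JM| = 16.80 ✗.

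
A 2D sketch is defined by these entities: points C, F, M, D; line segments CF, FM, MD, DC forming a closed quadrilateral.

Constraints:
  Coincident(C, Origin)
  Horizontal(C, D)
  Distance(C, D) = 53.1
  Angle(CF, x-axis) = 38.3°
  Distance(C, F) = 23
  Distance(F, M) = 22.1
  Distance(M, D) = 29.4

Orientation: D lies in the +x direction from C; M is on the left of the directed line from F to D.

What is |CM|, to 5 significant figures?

44.943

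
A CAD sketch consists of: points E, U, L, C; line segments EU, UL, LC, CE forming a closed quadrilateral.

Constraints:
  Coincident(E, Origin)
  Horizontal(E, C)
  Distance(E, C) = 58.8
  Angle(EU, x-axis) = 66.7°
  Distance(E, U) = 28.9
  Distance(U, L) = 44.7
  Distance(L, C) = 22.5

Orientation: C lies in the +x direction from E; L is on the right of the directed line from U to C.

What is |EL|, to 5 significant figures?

39.360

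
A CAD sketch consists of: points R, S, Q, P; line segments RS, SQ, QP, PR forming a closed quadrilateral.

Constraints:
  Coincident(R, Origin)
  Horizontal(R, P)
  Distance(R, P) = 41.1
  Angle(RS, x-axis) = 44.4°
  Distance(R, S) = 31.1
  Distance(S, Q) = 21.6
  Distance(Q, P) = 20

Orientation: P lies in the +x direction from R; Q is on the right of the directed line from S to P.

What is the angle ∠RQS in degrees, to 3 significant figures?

93.5°

Checks: |SQ| = 21.60 ✓; |QP| = 20.00 ✓.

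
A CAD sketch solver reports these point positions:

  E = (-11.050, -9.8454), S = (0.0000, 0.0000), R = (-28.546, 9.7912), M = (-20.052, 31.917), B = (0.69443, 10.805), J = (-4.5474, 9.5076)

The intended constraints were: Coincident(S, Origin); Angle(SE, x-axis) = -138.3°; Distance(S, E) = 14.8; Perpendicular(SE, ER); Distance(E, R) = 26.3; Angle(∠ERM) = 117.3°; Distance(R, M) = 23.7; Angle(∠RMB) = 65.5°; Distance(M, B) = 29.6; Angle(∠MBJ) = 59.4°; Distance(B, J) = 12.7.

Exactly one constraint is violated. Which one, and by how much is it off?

Distance(B, J) = 12.7 — off by 7.30.

S = (0.00, 0.00) ✓; SE at -138.3° ✓; |SE| = 14.80 ✓; ∠(SE, ER) = 90.00° ✓; |ER| = 26.30 ✓; ∠ERM = 117.3° ✓; |RM| = 23.70 ✓; ∠RMB = 65.50° ✓; |MB| = 29.60 ✓; ∠MBJ = 59.40° ✓; |BJ| = 5.400 ✗.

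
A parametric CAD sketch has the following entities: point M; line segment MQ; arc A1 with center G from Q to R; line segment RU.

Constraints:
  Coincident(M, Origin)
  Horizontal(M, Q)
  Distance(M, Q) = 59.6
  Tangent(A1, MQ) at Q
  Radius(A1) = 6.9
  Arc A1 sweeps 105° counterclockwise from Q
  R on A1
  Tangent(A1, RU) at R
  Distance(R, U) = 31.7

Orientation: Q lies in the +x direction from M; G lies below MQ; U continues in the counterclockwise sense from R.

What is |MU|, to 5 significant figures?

72.684

M is at the origin; M and Q share the same y with |MQ| = 59.6 and Q on the +x side, so Q = (59.600, 0.0000). Tangency of A1 to MQ means the radius GQ is perpendicular to MQ, so G = Q + (0, -6.9) = (59.600, -6.9000). On A1, Q sits at bearing 90° from G; a 105° counterclockwise sweep puts R at bearing 195°, so R = G + 6.9·(cos 195°, sin 195°) = (52.935, -8.6859). Since A1 is tangent to RU there, GR ⟂ RU, so RU runs along (−sin 195°, cos 195°); with |RU| = 31.7, U = (61.140, -39.306). Then |MU| = |U − M| = 72.684.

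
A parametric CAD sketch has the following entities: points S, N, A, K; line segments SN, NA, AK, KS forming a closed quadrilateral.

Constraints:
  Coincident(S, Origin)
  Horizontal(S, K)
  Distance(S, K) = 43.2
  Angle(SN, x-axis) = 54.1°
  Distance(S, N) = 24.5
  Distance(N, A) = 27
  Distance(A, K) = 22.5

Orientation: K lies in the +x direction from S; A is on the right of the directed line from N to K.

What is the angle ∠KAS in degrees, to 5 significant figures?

148.08°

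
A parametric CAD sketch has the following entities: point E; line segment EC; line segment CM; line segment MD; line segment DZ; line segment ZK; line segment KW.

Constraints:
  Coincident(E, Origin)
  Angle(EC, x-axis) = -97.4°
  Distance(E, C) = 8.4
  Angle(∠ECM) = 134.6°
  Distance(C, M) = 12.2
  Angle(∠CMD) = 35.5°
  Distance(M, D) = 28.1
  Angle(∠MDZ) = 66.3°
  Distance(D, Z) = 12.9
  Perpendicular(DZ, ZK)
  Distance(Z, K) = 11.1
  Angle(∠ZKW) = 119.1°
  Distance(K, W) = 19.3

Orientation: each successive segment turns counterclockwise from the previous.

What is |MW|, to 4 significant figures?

16.13

E is at the origin; EC runs at -97.4° with length 8.4, so C = (-1.082, -8.330). ∠ECM = 134.6° gives CM at -52.00° from the x-axis; with |CM| = 12.2, M = (6.429, -17.94). ∠CMD = 35.5° gives MD at 92.50° from the x-axis; with |MD| = 28.1, D = (5.203, 10.13). ∠MDZ = 66.3° gives DZ at -153.8° from the x-axis; with |DZ| = 12.9, Z = (-6.371, 4.434). DZ is perpendicular to ZK, so ZK runs at -63.80°; with |ZK| = 11.1, K = (-1.470, -5.526). ∠ZKW = 119.1° gives KW at -2.900° from the x-axis; with |KW| = 19.3, W = (17.80, -6.502). Then |MW| = |W − M| = 16.13.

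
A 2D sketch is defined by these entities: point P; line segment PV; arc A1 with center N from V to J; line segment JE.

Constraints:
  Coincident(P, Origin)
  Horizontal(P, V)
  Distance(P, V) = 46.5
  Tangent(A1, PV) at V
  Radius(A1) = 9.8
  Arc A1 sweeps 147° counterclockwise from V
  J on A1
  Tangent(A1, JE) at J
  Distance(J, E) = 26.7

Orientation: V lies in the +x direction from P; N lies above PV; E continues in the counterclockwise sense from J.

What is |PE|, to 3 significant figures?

43.9

On A1, V sits at bearing -90° from N; a 147° counterclockwise sweep puts J at bearing 57°, so J = N + 9.8·(cos 57°, sin 57°) = (51.8, 18.0). A1 meets JE tangentially, so NJ is at right angles to JE, so JE runs along (−sin 57°, cos 57°); with |JE| = 26.7, E = (29.4, 32.6). Then |PE| = |E − P| = 43.9.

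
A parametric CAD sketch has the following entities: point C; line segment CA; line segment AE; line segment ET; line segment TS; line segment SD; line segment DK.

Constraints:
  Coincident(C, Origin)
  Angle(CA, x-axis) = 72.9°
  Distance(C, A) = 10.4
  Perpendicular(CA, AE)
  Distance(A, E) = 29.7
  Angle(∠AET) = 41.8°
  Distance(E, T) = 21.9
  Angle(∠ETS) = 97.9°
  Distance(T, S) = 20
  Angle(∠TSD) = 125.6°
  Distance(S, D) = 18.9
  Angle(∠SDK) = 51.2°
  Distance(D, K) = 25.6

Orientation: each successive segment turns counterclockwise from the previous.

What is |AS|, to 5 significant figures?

2.5083

C is at the origin; CA runs at 72.9° with length 10.4, so A = (3.0580, 9.9402). CA is perpendicular to AE, so AE runs at 162.90°; with |AE| = 29.7, E = (-25.329, 18.673). ∠AET = 41.8° gives ET at -58.900° from the x-axis; with |ET| = 21.9, T = (-14.017, -0.079004). ∠ETS = 97.9° gives TS at 23.200° from the x-axis; with |TS| = 20.0, S = (4.3658, 7.7998). Then |AS| = |S − A| = 2.5083.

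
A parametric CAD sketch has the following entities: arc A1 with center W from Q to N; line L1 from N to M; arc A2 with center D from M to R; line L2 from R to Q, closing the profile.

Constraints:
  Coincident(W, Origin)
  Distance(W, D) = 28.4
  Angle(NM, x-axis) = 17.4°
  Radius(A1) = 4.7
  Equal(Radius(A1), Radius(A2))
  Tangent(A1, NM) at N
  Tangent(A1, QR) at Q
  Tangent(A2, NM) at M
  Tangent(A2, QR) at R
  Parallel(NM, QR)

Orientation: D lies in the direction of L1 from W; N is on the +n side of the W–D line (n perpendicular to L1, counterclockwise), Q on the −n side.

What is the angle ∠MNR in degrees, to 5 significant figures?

18.314°

The slot axis is L1's direction at 17.4°, so u = (cos 17.4°, sin 17.4°) = (0.95424, 0.29904) and n = (−sin 17.4°, cos 17.4°) = (-0.29904, 0.95424). W is at the origin and D lies 28.4 along u from W, so D = 28.4·u = (27.100, 8.4928). Tangency of A1 to both parallel lines with radius 4.7 puts N and Q at W ± 4.7·n: N = (-1.4055, 4.4849), Q = (1.4055, -4.4849). Equal radii place M and R the same way about D: M = D + 4.7·n = (25.695, 12.978), R = D − 4.7·n = (28.506, 4.0078). Then cos ∠MNR = NM·NR / (|NM||NR|), giving 18.314°.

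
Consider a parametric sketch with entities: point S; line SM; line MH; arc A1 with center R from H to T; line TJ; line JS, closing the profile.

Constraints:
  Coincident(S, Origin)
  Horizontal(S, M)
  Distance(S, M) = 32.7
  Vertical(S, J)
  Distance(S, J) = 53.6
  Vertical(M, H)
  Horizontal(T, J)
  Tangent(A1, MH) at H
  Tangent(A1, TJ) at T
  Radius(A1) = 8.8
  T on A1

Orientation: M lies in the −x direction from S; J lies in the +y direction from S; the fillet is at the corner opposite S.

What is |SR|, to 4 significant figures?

50.78

SJ is vertical with |SJ| = 53.6 and J on the +y side, so J = (0.000, 53.60). The virtual corner opposite S is at (-32.70, 53.60). Tangency of A1 to MH means the radius RH is perpendicular to MH and the tangent condition forces RT to be normal to TJ, with radius 8.8, so the center R sits 8.8 in from both sides at R = (-23.90, 44.80). Then |SR| = |R − S| = 50.78.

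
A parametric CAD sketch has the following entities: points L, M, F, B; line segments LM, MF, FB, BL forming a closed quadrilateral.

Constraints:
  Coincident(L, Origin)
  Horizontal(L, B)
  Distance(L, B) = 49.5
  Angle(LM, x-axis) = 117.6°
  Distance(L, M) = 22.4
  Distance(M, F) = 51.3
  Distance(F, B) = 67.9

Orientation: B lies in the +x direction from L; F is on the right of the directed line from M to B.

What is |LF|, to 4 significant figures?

33.21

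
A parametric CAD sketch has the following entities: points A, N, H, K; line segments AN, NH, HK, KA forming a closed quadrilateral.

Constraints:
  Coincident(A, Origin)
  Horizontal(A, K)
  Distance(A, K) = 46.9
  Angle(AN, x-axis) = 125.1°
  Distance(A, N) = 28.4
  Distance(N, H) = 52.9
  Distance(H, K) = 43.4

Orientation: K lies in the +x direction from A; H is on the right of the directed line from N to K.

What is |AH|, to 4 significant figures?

24.77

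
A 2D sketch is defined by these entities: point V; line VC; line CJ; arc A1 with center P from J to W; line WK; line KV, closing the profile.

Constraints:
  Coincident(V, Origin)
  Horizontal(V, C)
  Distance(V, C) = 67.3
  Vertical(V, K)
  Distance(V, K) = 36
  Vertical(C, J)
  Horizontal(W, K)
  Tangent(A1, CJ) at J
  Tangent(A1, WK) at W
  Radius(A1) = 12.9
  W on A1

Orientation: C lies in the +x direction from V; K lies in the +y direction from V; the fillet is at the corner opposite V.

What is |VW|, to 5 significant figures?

65.233

The virtual corner opposite V is at (67.300, 36.000). The tangent condition forces PJ to be normal to CJ and the tangent condition forces PW to be normal to WK, with radius 12.9, so the center P sits 12.9 in from both sides at P = (54.400, 23.100). That places the tangent points at J = (67.300, 23.100) on CJ and W = (54.400, 36.000) on WK. Then |VW| = |W − V| = 65.233.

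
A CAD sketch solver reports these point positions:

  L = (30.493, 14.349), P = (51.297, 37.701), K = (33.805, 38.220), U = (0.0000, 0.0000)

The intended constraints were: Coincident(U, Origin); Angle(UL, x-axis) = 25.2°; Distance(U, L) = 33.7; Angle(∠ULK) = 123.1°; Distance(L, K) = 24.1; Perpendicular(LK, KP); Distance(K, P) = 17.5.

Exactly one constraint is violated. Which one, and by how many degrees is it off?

Perpendicular(LK, KP) — off by 6.20°.

U = (0.00, 0.00) ✓; UL at 25.20° ✓; |UL| = 33.70 ✓; ∠ULK = 123.1° ✓; |LK| = 24.10 ✓; ∠(LK, KP) = 83.80° ✗; |KP| = 17.50 ✓.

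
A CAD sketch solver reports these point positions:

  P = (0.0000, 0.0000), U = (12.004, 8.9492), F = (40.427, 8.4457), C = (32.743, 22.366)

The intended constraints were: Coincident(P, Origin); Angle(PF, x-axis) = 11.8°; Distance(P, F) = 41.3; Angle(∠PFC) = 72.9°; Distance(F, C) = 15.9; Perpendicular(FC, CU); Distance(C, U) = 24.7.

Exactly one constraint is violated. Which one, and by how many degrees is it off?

Perpendicular(FC, CU) — off by 4.00°.

P = (0.00, 0.00) ✓; PF at 11.80° ✓; |PF| = 41.30 ✓; ∠PFC = 72.90° ✓; |FC| = 15.90 ✓; ∠(FC, CU) = 94.00° ✗; |CU| = 24.70 ✓.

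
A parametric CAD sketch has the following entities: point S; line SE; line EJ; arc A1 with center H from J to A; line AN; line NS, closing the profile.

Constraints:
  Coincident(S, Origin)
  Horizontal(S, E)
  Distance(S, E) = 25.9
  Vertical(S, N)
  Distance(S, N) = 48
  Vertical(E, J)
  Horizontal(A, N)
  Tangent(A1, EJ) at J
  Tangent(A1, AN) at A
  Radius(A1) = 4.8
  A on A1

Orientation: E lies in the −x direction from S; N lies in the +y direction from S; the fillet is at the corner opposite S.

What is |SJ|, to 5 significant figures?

50.369

S is at the origin; SE is horizontal with |SE| = 25.9 and E on the −x side, so E = (-25.900, 0.0000). SN is vertical with |SN| = 48.0 and N on the +y side, so N = (0.0000, 48.000). The virtual corner opposite S is at (-25.900, 48.000). A1 meets EJ tangentially, so HJ is at right angles to EJ and tangency of A1 to AN means the radius HA is perpendicular to AN, with radius 4.8, so the center H sits 4.8 in from both sides at H = (-21.100, 43.200). That places the tangent points at J = (-25.900, 43.200) on EJ and A = (-21.100, 48.000) on AN. Then |SJ| = |J − S| = 50.369.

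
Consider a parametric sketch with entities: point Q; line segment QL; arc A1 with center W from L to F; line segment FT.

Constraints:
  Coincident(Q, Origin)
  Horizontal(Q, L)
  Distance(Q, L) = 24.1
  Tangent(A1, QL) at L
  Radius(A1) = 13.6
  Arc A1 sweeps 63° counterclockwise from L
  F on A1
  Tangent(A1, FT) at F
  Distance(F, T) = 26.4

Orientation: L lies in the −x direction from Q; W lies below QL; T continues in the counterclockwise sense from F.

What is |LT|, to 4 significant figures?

39.23

Q is at the origin; Q and L share the same y with |QL| = 24.1 and L on the −x side, so L = (-24.10, 0.000). Since A1 is tangent to QL there, WL ⟂ QL, so W = L + (0, -13.6) = (-24.10, -13.60). On A1, L sits at bearing 90° from W; a 63° counterclockwise sweep puts F at bearing 153°, so F = W + 13.6·(cos 153°, sin 153°) = (-36.22, -7.426). Tangency of A1 to FT means the radius WF is perpendicular to FT, so FT runs along (−sin 153°, cos 153°); with |FT| = 26.4, T = (-48.20, -30.95). Then |LT| = |T − L| = 39.23.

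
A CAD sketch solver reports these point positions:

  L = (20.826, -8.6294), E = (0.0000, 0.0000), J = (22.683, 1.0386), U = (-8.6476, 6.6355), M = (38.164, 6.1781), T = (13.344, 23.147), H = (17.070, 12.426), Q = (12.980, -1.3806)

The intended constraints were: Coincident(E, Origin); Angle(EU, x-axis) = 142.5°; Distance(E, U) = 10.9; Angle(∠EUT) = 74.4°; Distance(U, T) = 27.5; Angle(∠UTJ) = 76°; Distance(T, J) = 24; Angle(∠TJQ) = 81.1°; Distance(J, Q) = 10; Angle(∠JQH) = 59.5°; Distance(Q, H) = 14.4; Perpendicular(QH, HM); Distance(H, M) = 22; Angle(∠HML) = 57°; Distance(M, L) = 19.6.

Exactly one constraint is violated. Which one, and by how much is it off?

Distance(M, L) = 19.6 — off by 3.20.

E = (0.00, 0.00) ✓; EU at 142.5° ✓; |EU| = 10.90 ✓; ∠EUT = 74.40° ✓; |UT| = 27.50 ✓; ∠UTJ = 76.00° ✓; |TJ| = 24.00 ✓; ∠TJQ = 81.10° ✓; |JQ| = 10.00 ✓; ∠JQH = 59.50° ✓; |QH| = 14.40 ✓; ∠(QH, HM) = 90.00° ✓; |HM| = 22.00 ✓; ∠HML = 57.00° ✓; |ML| = 22.80 ✗.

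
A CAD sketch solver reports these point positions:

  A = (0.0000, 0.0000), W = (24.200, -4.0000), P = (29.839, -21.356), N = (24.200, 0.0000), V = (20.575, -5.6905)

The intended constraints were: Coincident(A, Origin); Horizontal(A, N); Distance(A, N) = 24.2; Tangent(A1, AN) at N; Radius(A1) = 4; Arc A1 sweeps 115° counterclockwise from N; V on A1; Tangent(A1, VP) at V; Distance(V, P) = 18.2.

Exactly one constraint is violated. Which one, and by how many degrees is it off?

Tangent(A1, VP) at V — off by 5.60°.

A = (0.00, 0.00) ✓; A.y = 0.00, N.y = 0.00 ✓; |AN| = 24.20 ✓; ∠(WN, NA) = 90.00° ✓; |WN| = 4.000 ✓; bearing(W→V) − bearing(W→N) = 115.0° ✓; |WV| = 4.000 ✓; ∠(WV, VP) = 84.40° ✗; |VP| = 18.20 ✓.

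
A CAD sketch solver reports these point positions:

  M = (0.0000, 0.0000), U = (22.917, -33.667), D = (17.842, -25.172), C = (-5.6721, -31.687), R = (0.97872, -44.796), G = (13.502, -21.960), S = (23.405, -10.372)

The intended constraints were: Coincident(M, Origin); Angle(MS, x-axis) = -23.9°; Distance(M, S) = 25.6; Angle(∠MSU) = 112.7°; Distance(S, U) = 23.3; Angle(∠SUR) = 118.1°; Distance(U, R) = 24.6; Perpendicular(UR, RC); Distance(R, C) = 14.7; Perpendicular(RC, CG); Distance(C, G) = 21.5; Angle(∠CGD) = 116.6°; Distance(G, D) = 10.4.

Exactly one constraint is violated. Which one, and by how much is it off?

Distance(G, D) = 10.4 — off by 5.00.

M = (0.00, 0.00) ✓; MS at -23.90° ✓; |MS| = 25.60 ✓; ∠MSU = 112.7° ✓; |SU| = 23.30 ✓; ∠SUR = 118.1° ✓; |UR| = 24.60 ✓; ∠(UR, RC) = 90.00° ✓; |RC| = 14.70 ✓; ∠(RC, CG) = 90.00° ✓; |CG| = 21.50 ✓; ∠CGD = 116.6° ✓; |GD| = 5.399 ✗.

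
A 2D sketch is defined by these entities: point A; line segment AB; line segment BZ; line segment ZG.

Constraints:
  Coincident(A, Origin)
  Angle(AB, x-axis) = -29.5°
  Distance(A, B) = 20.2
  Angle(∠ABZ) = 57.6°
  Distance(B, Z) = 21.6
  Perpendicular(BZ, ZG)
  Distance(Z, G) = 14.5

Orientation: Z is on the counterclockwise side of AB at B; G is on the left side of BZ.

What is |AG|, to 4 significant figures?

11.08

A is at the origin; AB runs at -29.5° with length 20.2, so B = 20.2·(cos -29.5°, sin -29.5°) = (17.58, -9.947). ∠ABZ = 57.6°, so BZ runs at -29.5° + (180° − 57.6°) = 92.90° from the x-axis; with |BZ| = 21.6, Z = B + 21.6·(cos 92.90°, sin 92.90°) = (16.49, 11.63). BZ is perpendicular to ZG; with |ZG| = 14.5 on the left of BZ, G = Z + 14.5·(-0.9987, -0.05059) = (2.007, 10.89). Then |AG| = |G − A| = 11.08.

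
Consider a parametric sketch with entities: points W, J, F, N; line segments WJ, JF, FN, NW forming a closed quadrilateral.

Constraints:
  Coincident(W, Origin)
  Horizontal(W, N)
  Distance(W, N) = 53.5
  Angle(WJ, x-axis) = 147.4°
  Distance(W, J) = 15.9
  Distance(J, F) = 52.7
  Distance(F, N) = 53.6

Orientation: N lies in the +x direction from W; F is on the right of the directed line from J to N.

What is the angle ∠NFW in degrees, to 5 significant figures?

68.496°

Checks: |JF| = 52.70 ✓; |FN| = 53.60 ✓.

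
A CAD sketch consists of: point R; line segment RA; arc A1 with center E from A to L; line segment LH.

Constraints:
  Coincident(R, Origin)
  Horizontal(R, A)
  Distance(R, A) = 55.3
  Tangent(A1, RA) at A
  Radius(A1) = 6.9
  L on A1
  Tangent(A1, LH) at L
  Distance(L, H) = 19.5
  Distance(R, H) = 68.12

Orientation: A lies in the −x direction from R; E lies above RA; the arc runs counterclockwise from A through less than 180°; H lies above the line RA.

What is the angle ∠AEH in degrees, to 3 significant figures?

158°

Checks: R.y = 0.00, A.y = 0.00 ✓; |EL| = 6.900 ✓; ∠(EL, LH) = 90.00° ✓; |LH| = 19.50 ✓; |RH| = 68.12 ✓.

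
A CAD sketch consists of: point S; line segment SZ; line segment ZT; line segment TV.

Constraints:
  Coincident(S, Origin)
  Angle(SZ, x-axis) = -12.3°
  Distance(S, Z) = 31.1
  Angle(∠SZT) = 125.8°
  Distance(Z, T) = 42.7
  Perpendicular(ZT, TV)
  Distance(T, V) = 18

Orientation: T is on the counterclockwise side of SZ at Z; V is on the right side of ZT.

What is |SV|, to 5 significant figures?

74.674

S is at the origin; SZ runs at -12.3° with length 31.1, so Z = 31.1·(cos -12.3°, sin -12.3°) = (30.386, -6.6252). ∠SZT = 125.8°, so ZT runs at -12.3° + (180° − 125.8°) = 41.900° from the x-axis; with |ZT| = 42.7, T = Z + 42.7·(cos 41.900°, sin 41.900°) = (62.168, 21.891). ZT ⟂ TV; with |TV| = 18.0 on the right of ZT, V = T + 18.0·(0.66783, -0.74431) = (74.189, 8.4936). Then |SV| = |V − S| = 74.674.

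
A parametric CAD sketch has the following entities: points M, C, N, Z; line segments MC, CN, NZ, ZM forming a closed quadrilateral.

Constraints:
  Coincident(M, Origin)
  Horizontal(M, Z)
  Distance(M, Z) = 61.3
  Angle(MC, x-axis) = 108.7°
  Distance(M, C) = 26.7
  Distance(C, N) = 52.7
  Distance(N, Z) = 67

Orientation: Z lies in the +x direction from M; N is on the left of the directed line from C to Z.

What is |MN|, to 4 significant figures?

67.51

M is at the origin; M and Z share the same y with |MZ| = 61.3 and Z in +x, so Z = (61.3, 0). MC runs at 108.7° with |MC| = 26.7, so C = (-8.560, 25.29). N is determined by |CN| = 52.7 and |NZ| = 67.0 together: it lies at the intersection of circle(C, 52.7) and circle(Z, 67.0). With |CZ| = 74.30, the foot of the radical line on CZ is 25.63 from C and the perpendicular offset is √(52.7² − 25.63²) = 46.05. Taking the left-of-CZ solution: N = (31.21, 59.86).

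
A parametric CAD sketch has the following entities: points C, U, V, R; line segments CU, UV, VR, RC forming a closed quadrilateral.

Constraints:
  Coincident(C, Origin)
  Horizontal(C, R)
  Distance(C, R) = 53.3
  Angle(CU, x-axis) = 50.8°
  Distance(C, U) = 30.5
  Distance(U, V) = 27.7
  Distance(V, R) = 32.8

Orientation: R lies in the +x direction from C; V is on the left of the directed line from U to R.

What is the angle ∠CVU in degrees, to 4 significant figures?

17.54°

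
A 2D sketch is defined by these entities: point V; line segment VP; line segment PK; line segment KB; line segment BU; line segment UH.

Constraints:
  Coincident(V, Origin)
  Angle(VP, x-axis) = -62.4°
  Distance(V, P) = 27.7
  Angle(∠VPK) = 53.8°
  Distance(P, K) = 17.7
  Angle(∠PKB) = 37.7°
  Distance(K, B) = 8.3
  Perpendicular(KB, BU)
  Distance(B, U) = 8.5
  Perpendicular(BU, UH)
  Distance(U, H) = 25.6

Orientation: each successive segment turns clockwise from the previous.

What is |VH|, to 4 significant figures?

40.86

V is at the origin; VP runs at -62.4° with length 27.7, so P = (12.83, -24.55). ∠VPK = 53.8° gives PK at 171.4° from the x-axis; with |PK| = 17.7, K = (-4.668, -21.90). ∠PKB = 37.7° gives KB at 29.10° from the x-axis; with |KB| = 8.3, B = (2.585, -17.86). KB is perpendicular to BU, so BU runs at -60.90°; with |BU| = 8.5, U = (6.718, -25.29). BU is perpendicular to UH, so UH runs at -150.9°; with |UH| = 25.6, H = (-15.65, -37.74). Then |VH| = |H − V| = 40.86.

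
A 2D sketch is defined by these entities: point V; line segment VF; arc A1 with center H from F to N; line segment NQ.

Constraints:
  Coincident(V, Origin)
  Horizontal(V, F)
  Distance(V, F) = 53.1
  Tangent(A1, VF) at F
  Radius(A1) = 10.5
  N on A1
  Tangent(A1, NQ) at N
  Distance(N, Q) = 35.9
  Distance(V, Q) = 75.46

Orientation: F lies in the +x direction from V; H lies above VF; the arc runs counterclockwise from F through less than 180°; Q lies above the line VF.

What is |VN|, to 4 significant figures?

64.61

V is at the origin; V and F share the same y with |VF| = 53.1 and F on the +x side, so F = (53.10, 0.000). Tangency of A1 to VF means the radius HF is perpendicular to VF, so H = F + (0, 10.5) = (53.10, 10.50). Since HN ⟂ NQ (tangency), |HQ| = √(10.5² + 35.9²) = 37.40 regardless of where N sits on A1. So Q lies on both circle(V, 75.46) and circle(H, 37.40); the above-VF intersection is Q = (58.64, 47.49). N is the foot of the tangent from Q: N = (63.50, 11.92).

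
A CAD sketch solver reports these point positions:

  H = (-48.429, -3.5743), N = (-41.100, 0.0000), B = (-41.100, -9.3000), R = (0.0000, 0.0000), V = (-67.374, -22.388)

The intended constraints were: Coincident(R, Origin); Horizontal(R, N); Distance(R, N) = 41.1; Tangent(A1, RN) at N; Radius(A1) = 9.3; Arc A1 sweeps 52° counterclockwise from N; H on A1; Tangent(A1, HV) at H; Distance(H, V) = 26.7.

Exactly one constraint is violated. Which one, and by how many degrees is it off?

Tangent(A1, HV) at H — off by 7.20°.

R = (0.00, 0.00) ✓; R.y = 0.00, N.y = 0.00 ✓; |RN| = 41.10 ✓; ∠(BN, NR) = 90.00° ✓; |BN| = 9.300 ✓; bearing(B→H) − bearing(B→N) = 52.00° ✓; |BH| = 9.300 ✓; ∠(BH, HV) = 97.20° ✗; |HV| = 26.70 ✓.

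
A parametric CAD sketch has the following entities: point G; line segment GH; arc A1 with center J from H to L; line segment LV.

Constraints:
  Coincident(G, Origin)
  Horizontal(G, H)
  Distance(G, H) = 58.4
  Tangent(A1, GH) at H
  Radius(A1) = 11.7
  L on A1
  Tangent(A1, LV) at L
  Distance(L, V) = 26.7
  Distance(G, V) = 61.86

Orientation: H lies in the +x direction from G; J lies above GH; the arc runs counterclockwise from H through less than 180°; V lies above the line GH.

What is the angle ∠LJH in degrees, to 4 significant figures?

134.4°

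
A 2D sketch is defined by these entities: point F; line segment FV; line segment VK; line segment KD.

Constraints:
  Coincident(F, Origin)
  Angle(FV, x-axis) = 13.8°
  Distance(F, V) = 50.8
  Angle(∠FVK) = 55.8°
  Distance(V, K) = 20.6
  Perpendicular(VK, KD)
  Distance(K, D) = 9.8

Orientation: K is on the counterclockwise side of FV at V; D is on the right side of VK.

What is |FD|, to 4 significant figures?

52.42

F is at the origin; FV runs at 13.8° with length 50.8, so V = 50.8·(cos 13.8°, sin 13.8°) = (49.33, 12.12). ∠FVK = 55.8°, so VK runs at 13.8° + (180° − 55.8°) = 138.0° from the x-axis; with |VK| = 20.6, K = V + 20.6·(cos 138.0°, sin 138.0°) = (34.02, 25.90). VK is perpendicular to KD; with |KD| = 9.8 on the right of VK, D = K + 9.8·(0.6691, 0.7431) = (40.58, 33.18). Then |FD| = |D − F| = 52.42.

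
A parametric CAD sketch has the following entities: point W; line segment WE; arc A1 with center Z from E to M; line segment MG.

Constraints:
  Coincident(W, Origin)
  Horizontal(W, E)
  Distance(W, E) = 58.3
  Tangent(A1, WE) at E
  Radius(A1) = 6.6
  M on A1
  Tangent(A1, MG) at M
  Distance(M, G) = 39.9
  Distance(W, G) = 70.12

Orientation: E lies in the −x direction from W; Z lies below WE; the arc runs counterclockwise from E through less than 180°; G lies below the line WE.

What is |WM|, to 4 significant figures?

65.16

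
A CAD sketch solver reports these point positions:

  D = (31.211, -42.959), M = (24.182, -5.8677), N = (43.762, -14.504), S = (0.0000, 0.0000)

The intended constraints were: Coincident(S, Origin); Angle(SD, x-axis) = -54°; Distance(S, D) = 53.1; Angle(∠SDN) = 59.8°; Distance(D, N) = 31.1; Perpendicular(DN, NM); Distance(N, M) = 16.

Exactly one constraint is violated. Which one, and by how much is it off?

Distance(N, M) = 16 — off by 5.40.

S = (0.00, 0.00) ✓; SD at -54.00° ✓; |SD| = 53.10 ✓; ∠SDN = 59.80° ✓; |DN| = 31.10 ✓; ∠(DN, NM) = 90.00° ✓; |NM| = 21.40 ✗.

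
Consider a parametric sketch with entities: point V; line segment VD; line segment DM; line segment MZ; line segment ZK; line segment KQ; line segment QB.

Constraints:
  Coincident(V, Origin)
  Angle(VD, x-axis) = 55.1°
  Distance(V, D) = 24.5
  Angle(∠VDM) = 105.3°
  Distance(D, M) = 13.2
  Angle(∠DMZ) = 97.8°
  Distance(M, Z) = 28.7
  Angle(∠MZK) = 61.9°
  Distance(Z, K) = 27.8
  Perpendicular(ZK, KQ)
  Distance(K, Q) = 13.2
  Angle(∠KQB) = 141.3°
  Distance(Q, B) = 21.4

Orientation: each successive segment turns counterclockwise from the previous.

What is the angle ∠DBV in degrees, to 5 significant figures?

35.845°

V is at the origin; VD runs at 55.1° with length 24.5, so D = (14.018, 20.094). ∠VDM = 105.3° gives DM at 129.80° from the x-axis; with |DM| = 13.2, M = (5.5681, 30.235). ∠DMZ = 97.8° gives MZ at -148.00° from the x-axis; with |MZ| = 28.7, Z = (-18.771, 15.026). ∠MZK = 61.9° gives ZK at -29.900° from the x-axis; with |ZK| = 27.8, K = (5.3289, 1.1684). ZK is perpendicular to KQ, so KQ runs at 60.100°; with |KQ| = 13.2, Q = (11.909, 12.611). ∠KQB = 141.3° gives QB at 98.800° from the x-axis; with |QB| = 21.4, B = (8.6350, 33.760). Then cos ∠DBV = BD·BV / (|BD||BV|), giving 35.845°.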